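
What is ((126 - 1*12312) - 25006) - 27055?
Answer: -64247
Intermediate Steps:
((126 - 1*12312) - 25006) - 27055 = ((126 - 12312) - 25006) - 27055 = (-12186 - 25006) - 27055 = -37192 - 27055 = -64247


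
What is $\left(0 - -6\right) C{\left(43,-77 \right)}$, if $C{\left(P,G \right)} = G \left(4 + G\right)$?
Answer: $33726$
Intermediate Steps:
$\left(0 - -6\right) C{\left(43,-77 \right)} = \left(0 - -6\right) \left(- 77 \left(4 - 77\right)\right) = \left(0 + 6\right) \left(\left(-77\right) \left(-73\right)\right) = 6 \cdot 5621 = 33726$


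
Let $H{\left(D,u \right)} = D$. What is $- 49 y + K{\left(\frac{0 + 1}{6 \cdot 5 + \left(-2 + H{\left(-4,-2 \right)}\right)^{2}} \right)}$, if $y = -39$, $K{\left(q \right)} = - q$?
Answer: $\frac{126125}{66} \approx 1911.0$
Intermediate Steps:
$- 49 y + K{\left(\frac{0 + 1}{6 \cdot 5 + \left(-2 + H{\left(-4,-2 \right)}\right)^{2}} \right)} = \left(-49\right) \left(-39\right) - \frac{0 + 1}{6 \cdot 5 + \left(-2 - 4\right)^{2}} = 1911 - 1 \frac{1}{30 + \left(-6\right)^{2}} = 1911 - 1 \frac{1}{30 + 36} = 1911 - 1 \cdot \frac{1}{66} = 1911 - \frac{1}{66} = \frac{126125}{66}$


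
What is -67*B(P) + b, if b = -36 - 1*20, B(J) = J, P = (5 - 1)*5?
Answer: -1396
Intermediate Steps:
P = 20 (P = 4*5 = 20)
b = -56 (b = -36 - 20 = -56)
-67*B(P) + b = -67*20 - 56 = -1340 - 56 = -1396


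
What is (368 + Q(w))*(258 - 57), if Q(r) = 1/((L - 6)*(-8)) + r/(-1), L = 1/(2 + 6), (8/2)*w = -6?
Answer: 6981735/94 ≈ 74274.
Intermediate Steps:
w = -3/2 (w = (¼)*(-6) = -3/2 ≈ -1.5000)
L = ⅛ (L = 1/8 = ⅛ ≈ 0.12500)
Q(r) = 1/47 - r (Q(r) = 1/((⅛ - 6)*(-8)) + r/(-1) = -⅛/(-47/8) + r*(-1) = -8/47*(-⅛) - r = 1/47 - r)
(368 + Q(w))*(258 - 57) = (368 + (1/47 - 1*(-3/2)))*(258 - 57) = (368 + (1/47 + 3/2))*201 = (368 + 143/94)*201 = (34735/94)*201 = 6981735/94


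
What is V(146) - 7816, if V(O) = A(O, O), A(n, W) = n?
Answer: -7670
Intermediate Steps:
V(O) = O
V(146) - 7816 = 146 - 7816 = -7670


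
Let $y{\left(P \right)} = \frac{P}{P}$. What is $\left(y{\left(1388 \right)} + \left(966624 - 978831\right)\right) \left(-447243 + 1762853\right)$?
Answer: $-16058335660$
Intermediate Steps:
$y{\left(P \right)} = 1$
$\left(y{\left(1388 \right)} + \left(966624 - 978831\right)\right) \left(-447243 + 1762853\right) = \left(1 + \left(966624 - 978831\right)\right) \left(-447243 + 1762853\right) = \left(1 + \left(966624 - 978831\right)\right) 1315610 = \left(1 - 12207\right) 1315610 = \left(-12206\right) 1315610 = -16058335660$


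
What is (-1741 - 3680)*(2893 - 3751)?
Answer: 4651218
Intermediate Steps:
(-1741 - 3680)*(2893 - 3751) = -5421*(-858) = 4651218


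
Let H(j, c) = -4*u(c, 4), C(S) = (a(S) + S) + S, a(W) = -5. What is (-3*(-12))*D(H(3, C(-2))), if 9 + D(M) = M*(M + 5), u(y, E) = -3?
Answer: 7020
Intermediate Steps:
C(S) = -5 + 2*S (C(S) = (-5 + S) + S = -5 + 2*S)
H(j, c) = 12 (H(j, c) = -4*(-3) = 12)
D(M) = -9 + M*(5 + M) (D(M) = -9 + M*(M + 5) = -9 + M*(5 + M))
(-3*(-12))*D(H(3, C(-2))) = (-3*(-12))*(-9 + 12**2 + 5*12) = 36*(-9 + 144 + 60) = 36*195 = 7020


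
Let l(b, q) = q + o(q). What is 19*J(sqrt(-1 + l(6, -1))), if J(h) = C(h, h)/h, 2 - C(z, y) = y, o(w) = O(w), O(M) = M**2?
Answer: 19*I*(-2 + I) ≈ -19.0 - 38.0*I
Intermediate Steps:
o(w) = w**2
C(z, y) = 2 - y
l(b, q) = q + q**2
J(h) = (2 - h)/h
19*J(sqrt(-1 + l(6, -1))) = 19*((2 - sqrt(-1 - (1 - 1)))/(sqrt(-1 - (1 - 1)))) = 19*((2 - sqrt(-1 - 1*0))/(sqrt(-1 - 1*0))) = 19*((2 - sqrt(-1 + 0))/(sqrt(-1 + 0))) = 19*((2 - sqrt(-1))/(sqrt(-1))) = 19*((2 - I)/I) = 19*((-I)*(2 - I)) = 19*(-I*(2 - I)) = -19*I*(2 - I)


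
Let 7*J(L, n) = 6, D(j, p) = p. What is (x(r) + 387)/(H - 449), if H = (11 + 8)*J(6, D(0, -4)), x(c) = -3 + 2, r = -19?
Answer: -2702/3029 ≈ -0.89204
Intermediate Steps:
J(L, n) = 6/7 (J(L, n) = (⅐)*6 = 6/7)
x(c) = -1
H = 114/7 (H = (11 + 8)*(6/7) = 19*(6/7) = 114/7 ≈ 16.286)
(x(r) + 387)/(H - 449) = (-1 + 387)/(114/7 - 449) = 386/(-3029/7) = 386*(-7/3029) = -2702/3029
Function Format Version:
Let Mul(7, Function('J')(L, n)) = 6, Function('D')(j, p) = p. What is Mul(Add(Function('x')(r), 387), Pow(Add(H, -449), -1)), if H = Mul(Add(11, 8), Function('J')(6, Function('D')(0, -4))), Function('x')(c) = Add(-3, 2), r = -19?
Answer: Rational(-2702, 3029) ≈ -0.89204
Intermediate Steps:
Function('J')(L, n) = Rational(6, 7) (Function('J')(L, n) = Mul(Rational(1, 7), 6) = Rational(6, 7))
Function('x')(c) = -1
H = Rational(114, 7) (H = Mul(Add(11, 8), Rational(6, 7)) = Mul(19, Rational(6, 7)) = Rational(114, 7) ≈ 16.286)
Mul(Add(Function('x')(r), 387), Pow(Add(H, -449), -1)) = Mul(Add(-1, 387), Pow(Add(Rational(114, 7), -449), -1)) = Mul(386, Pow(Rational(-3029, 7), -1)) = Mul(386, Rational(-7, 3029)) = Rational(-2702, 3029)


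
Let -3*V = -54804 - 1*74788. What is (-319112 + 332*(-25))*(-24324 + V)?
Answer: -18538067440/3 ≈ -6.1794e+9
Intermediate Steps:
V = 129592/3 (V = -(-54804 - 1*74788)/3 = -(-54804 - 74788)/3 = -⅓*(-129592) = 129592/3 ≈ 43197.)
(-319112 + 332*(-25))*(-24324 + V) = (-319112 + 332*(-25))*(-24324 + 129592/3) = (-319112 - 8300)*(56620/3) = -327412*56620/3 = -18538067440/3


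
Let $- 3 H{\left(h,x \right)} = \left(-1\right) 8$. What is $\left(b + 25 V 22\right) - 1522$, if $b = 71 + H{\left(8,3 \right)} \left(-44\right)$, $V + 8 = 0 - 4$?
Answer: $- \frac{24505}{3} \approx -8168.3$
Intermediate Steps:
$V = -12$ ($V = -8 + \left(0 - 4\right) = -8 - 4 = -12$)
$H{\left(h,x \right)} = \frac{8}{3}$ ($H{\left(h,x \right)} = - \frac{\left(-1\right) 8}{3} = \left(- \frac{1}{3}\right) \left(-8\right) = \frac{8}{3}$)
$b = - \frac{139}{3}$ ($b = 71 + \frac{8}{3} \left(-44\right) = 71 - \frac{352}{3} = - \frac{139}{3} \approx -46.333$)
$\left(b + 25 V 22\right) - 1522 = \left(- \frac{139}{3} + 25 \left(-12\right) 22\right) - 1522 = \left(- \frac{139}{3} - 6600\right) - 1522 = - \frac{19939}{3} - 1522 = - \frac{24505}{3}$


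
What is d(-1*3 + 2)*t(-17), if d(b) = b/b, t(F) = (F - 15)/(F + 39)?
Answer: -16/11 ≈ -1.4545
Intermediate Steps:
t(F) = (-15 + F)/(39 + F)
d(b) = 1
d(-1*3 + 2)*t(-17) = 1*((-15 - 17)/(39 - 17)) = 1*(-32/22) = 1*((1/22)*(-32)) = 1*(-16/11) = -16/11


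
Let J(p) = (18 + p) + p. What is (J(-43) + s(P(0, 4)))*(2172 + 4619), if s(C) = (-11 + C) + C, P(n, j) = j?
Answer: -482161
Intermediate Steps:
J(p) = 18 + 2*p
s(C) = -11 + 2*C
(J(-43) + s(P(0, 4)))*(2172 + 4619) = ((18 + 2*(-43)) + (-11 + 2*4))*(2172 + 4619) = ((18 - 86) + (-11 + 8))*6791 = (-68 - 3)*6791 = -71*6791 = -482161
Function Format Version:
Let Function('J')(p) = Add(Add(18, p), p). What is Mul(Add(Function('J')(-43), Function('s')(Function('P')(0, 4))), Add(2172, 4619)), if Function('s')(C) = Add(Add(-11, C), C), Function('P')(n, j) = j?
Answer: -482161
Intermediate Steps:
Function('J')(p) = Add(18, Mul(2, p))
Function('s')(C) = Add(-11, Mul(2, C))
Mul(Add(Function('J')(-43), Function('s')(Function('P')(0, 4))), Add(2172, 4619)) = Mul(Add(Add(18, Mul(2, -43)), Add(-11, Mul(2, 4))), Add(2172, 4619)) = Mul(Add(Add(18, -86), Add(-11, 8)), 6791) = Mul(Add(-68, -3), 6791) = Mul(-71, 6791) = -482161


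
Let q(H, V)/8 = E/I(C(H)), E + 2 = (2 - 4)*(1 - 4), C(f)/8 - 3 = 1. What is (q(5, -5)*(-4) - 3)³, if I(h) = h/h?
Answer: -2248091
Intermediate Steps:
C(f) = 32 (C(f) = 24 + 8*1 = 24 + 8 = 32)
I(h) = 1
E = 4 (E = -2 + (2 - 4)*(1 - 4) = -2 - 2*(-3) = -2 + 6 = 4)
q(H, V) = 32 (q(H, V) = 8*(4/1) = 8*(4*1) = 8*4 = 32)
(q(5, -5)*(-4) - 3)³ = (32*(-4) - 3)³ = (-128 - 3)³ = (-131)³ = -2248091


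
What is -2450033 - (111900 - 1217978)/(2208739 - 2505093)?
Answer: -363039092880/148177 ≈ -2.4500e+6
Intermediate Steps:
-2450033 - (111900 - 1217978)/(2208739 - 2505093) = -2450033 - (-1106078)/(-296354) = -2450033 - (-1106078)*(-1)/296354 = -2450033 - 1*553039/148177 = -2450033 - 553039/148177 = -363039092880/148177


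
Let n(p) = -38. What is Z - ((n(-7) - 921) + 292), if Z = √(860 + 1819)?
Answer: 667 + √2679 ≈ 718.76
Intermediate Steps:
Z = √2679 ≈ 51.759
Z - ((n(-7) - 921) + 292) = √2679 - ((-38 - 921) + 292) = √2679 - (-959 + 292) = √2679 - 1*(-667) = √2679 + 667 = 667 + √2679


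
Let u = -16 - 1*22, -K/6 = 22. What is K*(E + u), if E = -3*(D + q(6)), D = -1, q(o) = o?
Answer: 6996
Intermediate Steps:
K = -132 (K = -6*22 = -132)
u = -38 (u = -16 - 22 = -38)
E = -15 (E = -3*(-1 + 6) = -3*5 = -15)
K*(E + u) = -132*(-15 - 38) = -132*(-53) = 6996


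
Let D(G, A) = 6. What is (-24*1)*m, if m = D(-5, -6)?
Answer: -144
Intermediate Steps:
m = 6
(-24*1)*m = -24*1*6 = -24*6 = -144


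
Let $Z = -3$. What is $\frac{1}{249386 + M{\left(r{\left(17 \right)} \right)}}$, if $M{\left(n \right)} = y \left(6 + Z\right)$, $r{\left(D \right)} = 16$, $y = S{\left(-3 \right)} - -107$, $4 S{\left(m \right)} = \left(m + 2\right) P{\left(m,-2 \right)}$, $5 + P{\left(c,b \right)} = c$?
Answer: $\frac{1}{249713} \approx 4.0046 \cdot 10^{-6}$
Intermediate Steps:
$P{\left(c,b \right)} = -5 + c$
$S{\left(m \right)} = \frac{\left(-5 + m\right) \left(2 + m\right)}{4}$ ($S{\left(m \right)} = \frac{\left(m + 2\right) \left(-5 + m\right)}{4} = \frac{\left(2 + m\right) \left(-5 + m\right)}{4} = \frac{\left(-5 + m\right) \left(2 + m\right)}{4}$)
$y = 109$ ($y = \frac{\left(-5 - 3\right) \left(2 - 3\right)}{4} - -107 = \frac{1}{4} \left(-8\right) \left(-1\right) + 107 = 2 + 107 = 109$)
$M{\left(n \right)} = 327$ ($M{\left(n \right)} = 109 \left(6 - 3\right) = 109 \cdot 3 = 327$)
$\frac{1}{249386 + M{\left(r{\left(17 \right)} \right)}} = \frac{1}{249386 + 327} = \frac{1}{249713}$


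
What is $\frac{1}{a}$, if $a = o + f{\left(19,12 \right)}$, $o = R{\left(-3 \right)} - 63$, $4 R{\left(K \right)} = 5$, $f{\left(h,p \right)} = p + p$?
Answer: $- \frac{4}{151} \approx -0.02649$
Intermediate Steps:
$f{\left(h,p \right)} = 2 p$
$R{\left(K \right)} = \frac{5}{4}$ ($R{\left(K \right)} = \frac{1}{4} \cdot 5 = \frac{5}{4}$)
$o = - \frac{247}{4}$ ($o = \frac{5}{4} - 63 = - \frac{247}{4} \approx -61.75$)
$a = - \frac{151}{4}$ ($a = - \frac{247}{4} + 2 \cdot 12 = - \frac{247}{4} + 24 = - \frac{151}{4} \approx -37.75$)
$\frac{1}{a} = \frac{1}{- \frac{151}{4}} = - \frac{4}{151}$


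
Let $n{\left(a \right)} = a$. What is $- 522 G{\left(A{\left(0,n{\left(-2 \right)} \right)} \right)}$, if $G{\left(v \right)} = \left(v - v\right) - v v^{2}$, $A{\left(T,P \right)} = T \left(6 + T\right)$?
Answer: $0$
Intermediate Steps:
$G{\left(v \right)} = - v^{3}$ ($G{\left(v \right)} = 0 - v^{3} = - v^{3}$)
$- 522 G{\left(A{\left(0,n{\left(-2 \right)} \right)} \right)} = - 522 \left(- \left(0 \left(6 + 0\right)\right)^{3}\right) = - 522 \left(- \left(0 \cdot 6\right)^{3}\right) = - 522 \left(- 0^{3}\right) = - 522 \left(\left(-1\right) 0\right) = \left(-522\right) 0 = 0$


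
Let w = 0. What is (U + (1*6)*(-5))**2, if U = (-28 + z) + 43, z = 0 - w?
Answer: 225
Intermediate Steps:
z = 0 (z = 0 - 1*0 = 0 + 0 = 0)
U = 15 (U = (-28 + 0) + 43 = -28 + 43 = 15)
(U + (1*6)*(-5))**2 = (15 + (1*6)*(-5))**2 = (15 + 6*(-5))**2 = (15 - 30)**2 = (-15)**2 = 225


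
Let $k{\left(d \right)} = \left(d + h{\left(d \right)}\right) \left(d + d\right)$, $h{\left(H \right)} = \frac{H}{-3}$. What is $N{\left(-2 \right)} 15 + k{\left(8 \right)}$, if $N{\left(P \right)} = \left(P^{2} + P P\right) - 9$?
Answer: $\frac{211}{3} \approx 70.333$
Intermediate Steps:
$N{\left(P \right)} = -9 + 2 P^{2}$ ($N{\left(P \right)} = \left(P^{2} + P^{2}\right) - 9 = 2 P^{2} - 9 = -9 + 2 P^{2}$)
$h{\left(H \right)} = - \frac{H}{3}$ ($h{\left(H \right)} = H \left(- \frac{1}{3}\right) = - \frac{H}{3}$)
$k{\left(d \right)} = \frac{4 d^{2}}{3}$ ($k{\left(d \right)} = \left(d - \frac{d}{3}\right) \left(d + d\right) = \frac{2 d}{3} \cdot 2 d = \frac{4 d^{2}}{3}$)
$N{\left(-2 \right)} 15 + k{\left(8 \right)} = \left(-9 + 2 \left(-2\right)^{2}\right) 15 + \frac{4 \cdot 8^{2}}{3} = \left(-9 + 2 \cdot 4\right) 15 + \frac{4}{3} \cdot 64 = \left(-9 + 8\right) 15 + \frac{256}{3} = \left(-1\right) 15 + \frac{256}{3} = -15 + \frac{256}{3} = \frac{211}{3}$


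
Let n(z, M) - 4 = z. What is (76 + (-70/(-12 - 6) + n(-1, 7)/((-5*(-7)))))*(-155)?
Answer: -780952/63 ≈ -12396.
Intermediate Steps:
n(z, M) = 4 + z
(76 + (-70/(-12 - 6) + n(-1, 7)/((-5*(-7)))))*(-155) = (76 + (-70/(-12 - 6) + (4 - 1)/((-5*(-7)))))*(-155) = (76 + (-70/(-18) + 3/35))*(-155) = (76 + (-70*(-1/18) + 3*(1/35)))*(-155) = (76 + (35/9 + 3/35))*(-155) = (76 + 1252/315)*(-155) = (25192/315)*(-155) = -780952/63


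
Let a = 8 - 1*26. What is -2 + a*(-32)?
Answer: 574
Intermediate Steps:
a = -18 (a = 8 - 26 = -18)
-2 + a*(-32) = -2 - 18*(-32) = -2 + 576 = 574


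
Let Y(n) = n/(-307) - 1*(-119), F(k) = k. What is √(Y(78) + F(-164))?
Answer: I*√4265151/307 ≈ 6.7271*I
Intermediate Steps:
Y(n) = 119 - n/307 (Y(n) = n*(-1/307) + 119 = -n/307 + 119 = 119 - n/307)
√(Y(78) + F(-164)) = √((119 - 1/307*78) - 164) = √((119 - 78/307) - 164) = √(36455/307 - 164) = √(-13893/307) = I*√4265151/307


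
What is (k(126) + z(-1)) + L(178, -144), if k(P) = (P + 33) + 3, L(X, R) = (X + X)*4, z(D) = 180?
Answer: 1766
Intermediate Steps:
L(X, R) = 8*X (L(X, R) = (2*X)*4 = 8*X)
k(P) = 36 + P (k(P) = (33 + P) + 3 = 36 + P)
(k(126) + z(-1)) + L(178, -144) = ((36 + 126) + 180) + 8*178 = (162 + 180) + 1424 = 342 + 1424 = 1766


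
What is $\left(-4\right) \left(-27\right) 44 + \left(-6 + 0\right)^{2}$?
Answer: $4788$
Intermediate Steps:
$\left(-4\right) \left(-27\right) 44 + \left(-6 + 0\right)^{2} = 108 \cdot 44 + \left(-6\right)^{2} = 4752 + 36 = 4788$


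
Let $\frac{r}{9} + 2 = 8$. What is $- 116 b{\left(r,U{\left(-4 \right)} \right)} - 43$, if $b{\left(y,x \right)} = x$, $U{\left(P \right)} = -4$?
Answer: $421$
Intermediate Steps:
$r = 54$ ($r = -18 + 9 \cdot 8 = -18 + 72 = 54$)
$- 116 b{\left(r,U{\left(-4 \right)} \right)} - 43 = \left(-116\right) \left(-4\right) - 43 = 464 - 43 = 421$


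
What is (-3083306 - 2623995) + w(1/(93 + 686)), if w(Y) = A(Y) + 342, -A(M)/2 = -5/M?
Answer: -5699169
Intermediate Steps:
A(M) = 10/M (A(M) = -(-10)/M = 10/M)
w(Y) = 342 + 10/Y (w(Y) = 10/Y + 342 = 342 + 10/Y)
(-3083306 - 2623995) + w(1/(93 + 686)) = (-3083306 - 2623995) + (342 + 10/(1/(93 + 686))) = -5707301 + (342 + 10/(1/779)) = -5707301 + (342 + 10*779) = -5707301 + (342 + 7790) = -5707301 + 8132 = -5699169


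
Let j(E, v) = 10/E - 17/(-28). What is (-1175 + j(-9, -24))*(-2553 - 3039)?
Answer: 138041782/21 ≈ 6.5734e+6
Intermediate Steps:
j(E, v) = 17/28 + 10/E (j(E, v) = 10/E - 17*(-1/28) = 10/E + 17/28 = 17/28 + 10/E)
(-1175 + j(-9, -24))*(-2553 - 3039) = (-1175 + (17/28 + 10/(-9)))*(-2553 - 3039) = (-1175 + (17/28 + 10*(-⅑)))*(-5592) = (-1175 + (17/28 - 10/9))*(-5592) = (-1175 - 127/252)*(-5592) = -296227/252*(-5592) = 138041782/21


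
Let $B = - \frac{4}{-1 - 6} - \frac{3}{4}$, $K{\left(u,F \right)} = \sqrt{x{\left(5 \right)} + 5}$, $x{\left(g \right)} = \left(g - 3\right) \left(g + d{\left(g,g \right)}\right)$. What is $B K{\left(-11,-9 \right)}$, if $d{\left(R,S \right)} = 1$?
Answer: $- \frac{5 \sqrt{17}}{28} \approx -0.73627$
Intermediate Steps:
$x{\left(g \right)} = \left(1 + g\right) \left(-3 + g\right)$ ($x{\left(g \right)} = \left(g - 3\right) \left(g + 1\right) = \left(-3 + g\right) \left(1 + g\right) = \left(1 + g\right) \left(-3 + g\right)$)
$K{\left(u,F \right)} = \sqrt{17}$ ($K{\left(u,F \right)} = \sqrt{\left(-3 + 5^{2} - 10\right) + 5} = \sqrt{\left(-3 + 25 - 10\right) + 5} = \sqrt{12 + 5} = \sqrt{17}$)
$B = - \frac{5}{28}$ ($B = - \frac{4}{-1 - 6} - \frac{3}{4} = - \frac{4}{-7} - \frac{3}{4} = \left(-4\right) \left(- \frac{1}{7}\right) - \frac{3}{4} = \frac{4}{7} - \frac{3}{4} = - \frac{5}{28} \approx -0.17857$)
$B K{\left(-11,-9 \right)} = - \frac{5 \sqrt{17}}{28}$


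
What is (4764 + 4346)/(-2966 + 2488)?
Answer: -4555/239 ≈ -19.059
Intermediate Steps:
(4764 + 4346)/(-2966 + 2488) = 9110/(-478) = 9110*(-1/478) = -4555/239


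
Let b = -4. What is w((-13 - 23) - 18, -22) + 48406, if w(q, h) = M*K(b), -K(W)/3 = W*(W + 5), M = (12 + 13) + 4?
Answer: 48754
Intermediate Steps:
M = 29 (M = 25 + 4 = 29)
K(W) = -3*W*(5 + W) (K(W) = -3*W*(W + 5) = -3*W*(5 + W))
w(q, h) = 348 (w(q, h) = 29*(-3*(-4)*(5 - 4)) = 29*(-3*(-4)*1) = 29*12 = 348)
w((-13 - 23) - 18, -22) + 48406 = 348 + 48406 = 48754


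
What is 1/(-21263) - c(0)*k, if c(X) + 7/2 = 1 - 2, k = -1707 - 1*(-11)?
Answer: -162279217/21263 ≈ -7632.0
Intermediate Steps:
k = -1696 (k = -1707 + 11 = -1696)
c(X) = -9/2 (c(X) = -7/2 + (1 - 2) = -7/2 - 1 = -9/2)
1/(-21263) - c(0)*k = 1/(-21263) - (-9)*(-1696)/2 = -1/21263 - 1*7632 = -1/21263 - 7632 = -162279217/21263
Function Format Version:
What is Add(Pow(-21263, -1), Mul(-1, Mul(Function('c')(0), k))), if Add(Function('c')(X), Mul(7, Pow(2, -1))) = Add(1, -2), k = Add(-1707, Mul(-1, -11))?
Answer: Rational(-162279217, 21263) ≈ -7632.0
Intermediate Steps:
k = -1696 (k = Add(-1707, 11) = -1696)
Function('c')(X) = Rational(-9, 2) (Function('c')(X) = Add(Rational(-7, 2), Add(1, -2)) = Add(Rational(-7, 2), -1) = Rational(-9, 2))
Add(Pow(-21263, -1), Mul(-1, Mul(Function('c')(0), k))) = Add(Pow(-21263, -1), Mul(-1, Mul(Rational(-9, 2), -1696))) = Add(Rational(-1, 21263), Mul(-1, 7632)) = Add(Rational(-1, 21263), -7632) = Rational(-162279217, 21263)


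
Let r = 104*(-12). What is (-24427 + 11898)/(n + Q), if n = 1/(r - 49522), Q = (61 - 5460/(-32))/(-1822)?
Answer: 4635877341040/47045693 ≈ 98540.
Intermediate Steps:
r = -1248
Q = -1853/14576 (Q = (61 - 5460*(-1)/32)*(-1/1822) = (61 - 78*(-35/16))*(-1/1822) = (61 + 1365/8)*(-1/1822) = (1853/8)*(-1/1822) = -1853/14576 ≈ -0.12713)
n = -1/50770 (n = 1/(-1248 - 49522) = 1/(-50770) = -1/50770 ≈ -1.9697e-5)
(-24427 + 11898)/(n + Q) = (-24427 + 11898)/(-1/50770 - 1853/14576) = -12529/(-47045693/370011760) = -12529*(-370011760/47045693) = 4635877341040/47045693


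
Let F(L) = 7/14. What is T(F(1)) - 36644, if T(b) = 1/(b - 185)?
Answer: -13521638/369 ≈ -36644.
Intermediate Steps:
F(L) = ½ (F(L) = 7*(1/14) = ½)
T(b) = 1/(-185 + b)
T(F(1)) - 36644 = 1/(-185 + ½) - 36644 = 1/(-369/2) - 36644 = -2/369 - 36644 = -13521638/369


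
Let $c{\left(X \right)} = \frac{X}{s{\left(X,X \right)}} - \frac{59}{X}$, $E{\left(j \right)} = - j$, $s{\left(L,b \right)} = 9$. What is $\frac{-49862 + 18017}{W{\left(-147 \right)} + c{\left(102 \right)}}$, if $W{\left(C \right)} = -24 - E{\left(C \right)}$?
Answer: $\frac{649638}{3269} \approx 198.73$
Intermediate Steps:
$c{\left(X \right)} = - \frac{59}{X} + \frac{X}{9}$ ($c{\left(X \right)} = \frac{X}{9} - \frac{59}{X} = - \frac{59}{X} + \frac{X}{9}$)
$W{\left(C \right)} = -24 + C$ ($W{\left(C \right)} = -24 - - C = -24 + C$)
$\frac{-49862 + 18017}{W{\left(-147 \right)} + c{\left(102 \right)}} = \frac{-49862 + 18017}{\left(-24 - 147\right) + \left(- \frac{59}{102} + \frac{1}{9} \cdot 102\right)} = - \frac{31845}{-171 + \left(\left(-59\right) \frac{1}{102} + \frac{34}{3}\right)} = - \frac{31845}{-171 + \left(- \frac{59}{102} + \frac{34}{3}\right)} = - \frac{31845}{-171 + \frac{1097}{102}} = - \frac{31845}{- \frac{16345}{102}} = \left(-31845\right) \left(- \frac{102}{16345}\right) = \frac{649638}{3269}$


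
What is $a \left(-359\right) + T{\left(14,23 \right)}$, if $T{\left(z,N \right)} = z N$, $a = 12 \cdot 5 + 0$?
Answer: $-21218$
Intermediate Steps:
$a = 60$ ($a = 60 + 0 = 60$)
$T{\left(z,N \right)} = N z$
$a \left(-359\right) + T{\left(14,23 \right)} = 60 \left(-359\right) + 23 \cdot 14 = -21540 + 322 = -21218$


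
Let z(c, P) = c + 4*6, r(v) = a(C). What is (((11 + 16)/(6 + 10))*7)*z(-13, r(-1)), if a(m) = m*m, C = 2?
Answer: 2079/16 ≈ 129.94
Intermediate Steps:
a(m) = m²
r(v) = 4 (r(v) = 2² = 4)
z(c, P) = 24 + c (z(c, P) = c + 24 = 24 + c)
(((11 + 16)/(6 + 10))*7)*z(-13, r(-1)) = (((11 + 16)/(6 + 10))*7)*(24 - 13) = ((27/16)*7)*11 = (189/16)*11 = 2079/16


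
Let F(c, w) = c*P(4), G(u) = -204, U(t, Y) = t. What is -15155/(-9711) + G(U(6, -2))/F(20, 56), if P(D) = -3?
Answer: 240862/48555 ≈ 4.9606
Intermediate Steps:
F(c, w) = -3*c (F(c, w) = c*(-3) = -3*c)
-15155/(-9711) + G(U(6, -2))/F(20, 56) = -15155/(-9711) - 204/((-3*20)) = -15155*(-1/9711) - 204/(-60) = 15155/9711 - 204*(-1/60) = 15155/9711 + 17/5 = 240862/48555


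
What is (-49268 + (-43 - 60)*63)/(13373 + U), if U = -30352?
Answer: 55757/16979 ≈ 3.2839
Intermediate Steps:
(-49268 + (-43 - 60)*63)/(13373 + U) = (-49268 + (-43 - 60)*63)/(13373 - 30352) = (-49268 - 103*63)/(-16979) = (-49268 - 6489)*(-1/16979) = -55757*(-1/16979) = 55757/16979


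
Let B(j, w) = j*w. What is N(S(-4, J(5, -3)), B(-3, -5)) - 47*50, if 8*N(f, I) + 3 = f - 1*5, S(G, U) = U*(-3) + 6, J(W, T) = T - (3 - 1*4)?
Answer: -4699/2 ≈ -2349.5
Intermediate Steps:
J(W, T) = 1 + T (J(W, T) = T - (3 - 4) = T - 1*(-1) = T + 1 = 1 + T)
S(G, U) = 6 - 3*U (S(G, U) = -3*U + 6 = 6 - 3*U)
N(f, I) = -1 + f/8 (N(f, I) = -3/8 + (f - 1*5)/8 = -3/8 + (f - 5)/8 = -3/8 + (-5 + f)/8 = -3/8 + (-5/8 + f/8) = -1 + f/8)
N(S(-4, J(5, -3)), B(-3, -5)) - 47*50 = (-1 + (6 - 3*(1 - 3))/8) - 47*50 = (-1 + (6 - 3*(-2))/8) - 2350 = (-1 + (6 + 6)/8) - 2350 = (-1 + (⅛)*12) - 2350 = (-1 + 3/2) - 2350 = ½ - 2350 = -4699/2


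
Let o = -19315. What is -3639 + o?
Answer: -22954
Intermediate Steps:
-3639 + o = -3639 - 19315 = -22954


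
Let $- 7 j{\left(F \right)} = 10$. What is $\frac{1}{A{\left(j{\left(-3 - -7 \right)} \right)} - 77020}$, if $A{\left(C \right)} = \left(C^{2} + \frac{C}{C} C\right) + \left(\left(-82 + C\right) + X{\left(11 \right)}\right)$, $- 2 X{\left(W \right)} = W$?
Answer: $- \frac{98}{7556615} \approx -1.2969 \cdot 10^{-5}$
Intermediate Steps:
$X{\left(W \right)} = - \frac{W}{2}$
$j{\left(F \right)} = - \frac{10}{7}$ ($j{\left(F \right)} = \left(- \frac{1}{7}\right) 10 = - \frac{10}{7}$)
$A{\left(C \right)} = - \frac{175}{2} + C^{2} + 2 C$ ($A{\left(C \right)} = \left(C^{2} + \frac{C}{C} C\right) + \left(\left(-82 + C\right) - \frac{11}{2}\right) = \left(C^{2} + 1 C\right) + \left(\left(-82 + C\right) - \frac{11}{2}\right) = \left(C^{2} + C\right) + \left(- \frac{175}{2} + C\right) = \left(C + C^{2}\right) + \left(- \frac{175}{2} + C\right) = - \frac{175}{2} + C^{2} + 2 C$)
$\frac{1}{A{\left(j{\left(-3 - -7 \right)} \right)} - 77020} = \frac{1}{\left(- \frac{175}{2} + \left(- \frac{10}{7}\right)^{2} + 2 \left(- \frac{10}{7}\right)\right) - 77020} = \frac{1}{\left(- \frac{175}{2} + \frac{100}{49} - \frac{20}{7}\right) - 77020} = \frac{1}{- \frac{8655}{98} - 77020} = \frac{1}{- \frac{7556615}{98}} = - \frac{98}{7556615}$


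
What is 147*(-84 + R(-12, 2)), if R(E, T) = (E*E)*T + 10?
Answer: 31458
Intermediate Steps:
R(E, T) = 10 + T*E² (R(E, T) = E²*T + 10 = T*E² + 10 = 10 + T*E²)
147*(-84 + R(-12, 2)) = 147*(-84 + (10 + 2*(-12)²)) = 147*(-84 + (10 + 2*144)) = 147*(-84 + (10 + 288)) = 147*(-84 + 298) = 147*214 = 31458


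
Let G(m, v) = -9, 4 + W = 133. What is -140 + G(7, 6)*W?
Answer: -1301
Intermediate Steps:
W = 129 (W = -4 + 133 = 129)
-140 + G(7, 6)*W = -140 - 9*129 = -140 - 1161 = -1301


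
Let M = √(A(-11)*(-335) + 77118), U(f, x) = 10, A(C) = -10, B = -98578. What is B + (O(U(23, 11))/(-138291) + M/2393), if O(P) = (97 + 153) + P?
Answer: -13632450458/138291 + 2*√20117/2393 ≈ -98578.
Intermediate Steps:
O(P) = 250 + P
M = 2*√20117 (M = √(-10*(-335) + 77118) = √(3350 + 77118) = √80468 = 2*√20117 ≈ 283.67)
B + (O(U(23, 11))/(-138291) + M/2393) = -98578 + ((250 + 10)/(-138291) + (2*√20117)/2393) = -98578 + (260*(-1/138291) + (2*√20117)*(1/2393)) = -98578 + (-260/138291 + 2*√20117/2393) = -13632450458/138291 + 2*√20117/2393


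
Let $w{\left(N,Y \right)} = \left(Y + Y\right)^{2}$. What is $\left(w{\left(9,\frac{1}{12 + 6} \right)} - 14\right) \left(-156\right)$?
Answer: $\frac{58916}{27} \approx 2182.1$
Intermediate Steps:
$w{\left(N,Y \right)} = 4 Y^{2}$ ($w{\left(N,Y \right)} = \left(2 Y\right)^{2} = 4 Y^{2}$)
$\left(w{\left(9,\frac{1}{12 + 6} \right)} - 14\right) \left(-156\right) = \left(4 \left(\frac{1}{12 + 6}\right)^{2} - 14\right) \left(-156\right) = \left(4 \left(\frac{1}{18}\right)^{2} - 14\right) \left(-156\right) = \left(\frac{4}{324} - 14\right) \left(-156\right) = \left(4 \cdot \frac{1}{324} - 14\right) \left(-156\right) = \left(\frac{1}{81} - 14\right) \left(-156\right) = \left(- \frac{1133}{81}\right) \left(-156\right) = \frac{58916}{27}$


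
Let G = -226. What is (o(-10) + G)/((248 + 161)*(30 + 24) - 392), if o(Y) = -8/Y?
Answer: -563/54235 ≈ -0.010381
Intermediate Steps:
(o(-10) + G)/((248 + 161)*(30 + 24) - 392) = (-8/(-10) - 226)/((248 + 161)*(30 + 24) - 392) = (-8*(-⅒) - 226)/(409*54 - 392) = (⅘ - 226)/(22086 - 392) = -1126/5/21694 = -1126/5*1/21694 = -563/54235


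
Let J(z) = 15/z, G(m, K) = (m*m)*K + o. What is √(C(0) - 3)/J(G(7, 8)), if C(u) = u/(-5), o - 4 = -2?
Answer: 394*I*√3/15 ≈ 45.495*I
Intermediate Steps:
o = 2 (o = 4 - 2 = 2)
C(u) = -u/5 (C(u) = u*(-⅕) = -u/5)
G(m, K) = 2 + K*m² (G(m, K) = (m*m)*K + 2 = m²*K + 2 = K*m² + 2 = 2 + K*m²)
√(C(0) - 3)/J(G(7, 8)) = √(-⅕*0 - 3)/((15/(2 + 8*7²))) = √(0 - 3)/((15/(2 + 8*49))) = √(-3)/((15/(2 + 392))) = (I*√3)/((15/394)) = (I*√3)/((15*(1/394))) = (I*√3)/(15/394) = 394*(I*√3)/15 = 394*I*√3/15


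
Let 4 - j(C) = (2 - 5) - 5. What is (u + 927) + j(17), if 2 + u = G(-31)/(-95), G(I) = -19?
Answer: 4686/5 ≈ 937.20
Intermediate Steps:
u = -9/5 (u = -2 - 19/(-95) = -2 - 19*(-1/95) = -2 + 1/5 = -9/5 ≈ -1.8000)
j(C) = 12 (j(C) = 4 - ((2 - 5) - 5) = 4 - (-3 - 5) = 4 - 1*(-8) = 4 + 8 = 12)
(u + 927) + j(17) = (-9/5 + 927) + 12 = 4626/5 + 12 = 4686/5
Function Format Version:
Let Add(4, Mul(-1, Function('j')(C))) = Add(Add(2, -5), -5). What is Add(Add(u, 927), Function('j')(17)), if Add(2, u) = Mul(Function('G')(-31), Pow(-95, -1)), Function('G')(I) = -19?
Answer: Rational(4686, 5) ≈ 937.20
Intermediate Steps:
u = Rational(-9, 5) (u = Add(-2, Mul(-19, Pow(-95, -1))) = Add(-2, Mul(-19, Rational(-1, 95))) = Add(-2, Rational(1, 5)) = Rational(-9, 5) ≈ -1.8000)
Function('j')(C) = 12 (Function('j')(C) = Add(4, Mul(-1, Add(Add(2, -5), -5))) = Add(4, Mul(-1, Add(-3, -5))) = Add(4, Mul(-1, -8)) = Add(4, 8) = 12)
Add(Add(u, 927), Function('j')(17)) = Add(Add(Rational(-9, 5), 927), 12) = Add(Rational(4626, 5), 12) = Rational(4686, 5)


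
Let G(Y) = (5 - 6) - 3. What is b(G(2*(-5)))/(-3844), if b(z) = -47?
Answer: 47/3844 ≈ 0.012227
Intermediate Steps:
G(Y) = -4 (G(Y) = -1 - 3 = -4)
b(G(2*(-5)))/(-3844) = -47/(-3844) = -47*(-1/3844) = 47/3844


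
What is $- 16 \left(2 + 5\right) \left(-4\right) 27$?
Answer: $12096$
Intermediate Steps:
$- 16 \left(2 + 5\right) \left(-4\right) 27 = - 16 \cdot 7 \left(-4\right) 27 = \left(-16\right) \left(-28\right) 27 = 448 \cdot 27 = 12096$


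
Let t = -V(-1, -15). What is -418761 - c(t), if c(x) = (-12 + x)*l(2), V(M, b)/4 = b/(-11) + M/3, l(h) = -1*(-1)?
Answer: -13818581/33 ≈ -4.1875e+5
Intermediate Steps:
l(h) = 1
V(M, b) = -4*b/11 + 4*M/3 (V(M, b) = 4*(b/(-11) + M/3) = 4*(b*(-1/11) + M*(⅓)) = 4*(-b/11 + M/3) = -4*b/11 + 4*M/3)
t = -136/33 (t = -(-4/11*(-15) + (4/3)*(-1)) = -(60/11 - 4/3) = -1*136/33 = -136/33 ≈ -4.1212)
c(x) = -12 + x (c(x) = (-12 + x)*1 = -12 + x)
-418761 - c(t) = -418761 - (-12 - 136/33) = -418761 - 1*(-532/33) = -418761 + 532/33 = -13818581/33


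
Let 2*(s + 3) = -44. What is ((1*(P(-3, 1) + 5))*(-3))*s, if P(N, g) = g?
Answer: 450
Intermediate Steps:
s = -25 (s = -3 + (½)*(-44) = -3 - 22 = -25)
((1*(P(-3, 1) + 5))*(-3))*s = ((1*(1 + 5))*(-3))*(-25) = ((1*6)*(-3))*(-25) = (6*(-3))*(-25) = -18*(-25) = 450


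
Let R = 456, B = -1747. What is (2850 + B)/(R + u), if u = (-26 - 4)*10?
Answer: 1103/156 ≈ 7.0705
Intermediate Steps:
u = -300 (u = -30*10 = -300)
(2850 + B)/(R + u) = (2850 - 1747)/(456 - 300) = 1103/156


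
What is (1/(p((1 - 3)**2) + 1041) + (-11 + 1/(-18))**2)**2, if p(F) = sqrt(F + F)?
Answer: 1841686217919757106857/123278268615442704 - 42914871757*sqrt(2)/95122120845249 ≈ 14939.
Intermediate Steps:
p(F) = sqrt(2)*sqrt(F) (p(F) = sqrt(2*F) = sqrt(2)*sqrt(F))
(1/(p((1 - 3)**2) + 1041) + (-11 + 1/(-18))**2)**2 = (1/(sqrt(2)*sqrt((1 - 3)**2) + 1041) + (-11 + 1/(-18))**2)**2 = (1/(sqrt(2)*sqrt((-2)**2) + 1041) + (-11 - 1/18)**2)**2 = (1/(sqrt(2)*sqrt(4) + 1041) + (-199/18)**2)**2 = (1/(sqrt(2)*2 + 1041) + 39601/324)**2 = (1/(2*sqrt(2) + 1041) + 39601/324)**2 = (1/(1041 + 2*sqrt(2)) + 39601/324)**2 = (39601/324 + 1/(1041 + 2*sqrt(2)))**2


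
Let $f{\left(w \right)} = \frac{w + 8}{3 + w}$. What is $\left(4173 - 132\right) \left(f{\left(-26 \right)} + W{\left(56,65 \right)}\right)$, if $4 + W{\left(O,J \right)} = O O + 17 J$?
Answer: $\frac{393872229}{23} \approx 1.7125 \cdot 10^{7}$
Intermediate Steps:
$f{\left(w \right)} = \frac{8 + w}{3 + w}$
$W{\left(O,J \right)} = -4 + O^{2} + 17 J$ ($W{\left(O,J \right)} = -4 + \left(O O + 17 J\right) = -4 + \left(O^{2} + 17 J\right) = -4 + O^{2} + 17 J$)
$\left(4173 - 132\right) \left(f{\left(-26 \right)} + W{\left(56,65 \right)}\right) = \left(4173 - 132\right) \left(\frac{8 - 26}{3 - 26} + \left(-4 + 56^{2} + 17 \cdot 65\right)\right) = 4041 \left(\frac{1}{-23} \left(-18\right) + \left(-4 + 3136 + 1105\right)\right) = 4041 \left(\left(- \frac{1}{23}\right) \left(-18\right) + 4237\right) = 4041 \left(\frac{18}{23} + 4237\right) = 4041 \cdot \frac{97469}{23} = \frac{393872229}{23}$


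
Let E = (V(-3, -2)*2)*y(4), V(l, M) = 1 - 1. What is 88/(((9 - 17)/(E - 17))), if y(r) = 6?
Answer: 187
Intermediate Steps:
V(l, M) = 0
E = 0 (E = (0*2)*6 = 0*6 = 0)
88/(((9 - 17)/(E - 17))) = 88/(((9 - 17)/(0 - 17))) = 88/((-8/(-17))) = 88/((-8*(-1/17))) = 88/(8/17) = 88*(17/8) = 187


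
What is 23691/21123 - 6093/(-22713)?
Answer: 74088458/53307411 ≈ 1.3898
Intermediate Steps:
23691/21123 - 6093/(-22713) = 23691*(1/21123) - 6093*(-1/22713) = 7897/7041 + 2031/7571 = 74088458/53307411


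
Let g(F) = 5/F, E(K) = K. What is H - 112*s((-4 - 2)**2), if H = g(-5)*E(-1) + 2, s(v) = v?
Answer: -4029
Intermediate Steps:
H = 3 (H = (5/(-5))*(-1) + 2 = (5*(-1/5))*(-1) + 2 = -1*(-1) + 2 = 1 + 2 = 3)
H - 112*s((-4 - 2)**2) = 3 - 112*(-4 - 2)**2 = 3 - 112*(-6)**2 = 3 - 112*36 = 3 - 4032 = -4029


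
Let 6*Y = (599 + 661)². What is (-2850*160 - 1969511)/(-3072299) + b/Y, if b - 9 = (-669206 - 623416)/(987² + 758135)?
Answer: 185303279510761081/234707072848113600 ≈ 0.78951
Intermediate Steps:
b = 7149057/866152 (b = 9 + (-669206 - 623416)/(987² + 758135) = 9 - 1292622/(974169 + 758135) = 9 - 1292622/1732304 = 9 - 1292622*1/1732304 = 9 - 646311/866152 = 7149057/866152 ≈ 8.2538)
Y = 264600 (Y = (599 + 661)²/6 = (⅙)*1260² = (⅙)*1587600 = 264600)
(-2850*160 - 1969511)/(-3072299) + b/Y = (-2850*160 - 1969511)/(-3072299) + (7149057/866152)/264600 = (-456000 - 1969511)*(-1/3072299) + (7149057/866152)*(1/264600) = -2425511*(-1/3072299) + 2383019/76394606400 = 2425511/3072299 + 2383019/76394606400 = 185303279510761081/234707072848113600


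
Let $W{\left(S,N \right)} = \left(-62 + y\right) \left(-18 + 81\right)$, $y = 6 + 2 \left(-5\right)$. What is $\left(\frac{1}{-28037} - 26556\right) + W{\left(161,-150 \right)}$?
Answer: $- \frac{861128419}{28037} \approx -30714.0$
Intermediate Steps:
$y = -4$ ($y = 6 - 10 = -4$)
$W{\left(S,N \right)} = -4158$ ($W{\left(S,N \right)} = \left(-62 - 4\right) \left(-18 + 81\right) = \left(-66\right) 63 = -4158$)
$\left(\frac{1}{-28037} - 26556\right) + W{\left(161,-150 \right)} = \left(\frac{1}{-28037} - 26556\right) - 4158 = \left(- \frac{1}{28037} - 26556\right) - 4158 = - \frac{744550573}{28037} - 4158 = - \frac{861128419}{28037}$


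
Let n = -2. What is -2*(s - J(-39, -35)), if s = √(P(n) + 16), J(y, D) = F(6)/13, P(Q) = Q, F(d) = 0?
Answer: -2*√14 ≈ -7.4833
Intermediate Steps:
J(y, D) = 0 (J(y, D) = 0/13 = 0*(1/13) = 0)
s = √14 (s = √(-2 + 16) = √14 ≈ 3.7417)
-2*(s - J(-39, -35)) = -2*(√14 - 1*0) = -2*(√14 + 0) = -2*√14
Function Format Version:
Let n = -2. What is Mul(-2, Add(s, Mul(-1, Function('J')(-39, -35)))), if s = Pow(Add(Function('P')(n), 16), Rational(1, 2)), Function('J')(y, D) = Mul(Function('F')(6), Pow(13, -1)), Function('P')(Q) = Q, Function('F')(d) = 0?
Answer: Mul(-2, Pow(14, Rational(1, 2))) ≈ -7.4833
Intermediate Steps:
Function('J')(y, D) = 0 (Function('J')(y, D) = Mul(0, Pow(13, -1)) = Mul(0, Rational(1, 13)) = 0)
s = Pow(14, Rational(1, 2)) (s = Pow(Add(-2, 16), Rational(1, 2)) = Pow(14, Rational(1, 2)) ≈ 3.7417)
Mul(-2, Add(s, Mul(-1, Function('J')(-39, -35)))) = Mul(-2, Add(Pow(14, Rational(1, 2)), Mul(-1, 0))) = Mul(-2, Add(Pow(14, Rational(1, 2)), 0)) = Mul(-2, Pow(14, Rational(1, 2)))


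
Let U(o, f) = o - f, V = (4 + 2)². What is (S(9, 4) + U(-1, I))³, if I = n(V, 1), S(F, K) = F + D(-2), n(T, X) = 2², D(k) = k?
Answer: 8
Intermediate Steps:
V = 36 (V = 6² = 36)
n(T, X) = 4
S(F, K) = -2 + F (S(F, K) = F - 2 = -2 + F)
I = 4
(S(9, 4) + U(-1, I))³ = ((-2 + 9) + (-1 - 1*4))³ = (7 + (-1 - 4))³ = (7 - 5)³ = 2³ = 8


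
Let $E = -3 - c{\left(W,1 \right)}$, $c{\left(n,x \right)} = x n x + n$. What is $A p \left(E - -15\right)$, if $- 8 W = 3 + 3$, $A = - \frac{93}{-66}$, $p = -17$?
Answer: $- \frac{14229}{44} \approx -323.39$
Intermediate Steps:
$A = \frac{31}{22}$ ($A = \left(-93\right) \left(- \frac{1}{66}\right) = \frac{31}{22} \approx 1.4091$)
$W = - \frac{3}{4}$ ($W = - \frac{3 + 3}{8} = \left(- \frac{1}{8}\right) 6 = - \frac{3}{4} \approx -0.75$)
$c{\left(n,x \right)} = n + n x^{2}$ ($c{\left(n,x \right)} = n x x + n = n x^{2} + n = n + n x^{2}$)
$E = - \frac{3}{2}$ ($E = -3 - - \frac{3 \left(1 + 1^{2}\right)}{4} = -3 - - \frac{3 \left(1 + 1\right)}{4} = -3 - \left(- \frac{3}{4}\right) 2 = -3 - - \frac{3}{2} = -3 + \frac{3}{2} = - \frac{3}{2} \approx -1.5$)
$A p \left(E - -15\right) = \frac{31}{22} \left(-17\right) \left(- \frac{3}{2} - -15\right) = - \frac{527 \left(- \frac{3}{2} + 15\right)}{22} = \left(- \frac{527}{22}\right) \frac{27}{2} = - \frac{14229}{44}$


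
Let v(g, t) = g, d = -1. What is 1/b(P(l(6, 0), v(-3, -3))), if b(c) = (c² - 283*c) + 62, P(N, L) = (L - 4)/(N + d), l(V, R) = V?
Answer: 25/11504 ≈ 0.0021732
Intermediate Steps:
P(N, L) = (-4 + L)/(-1 + N) (P(N, L) = (L - 4)/(N - 1) = (-4 + L)/(-1 + N))
b(c) = 62 + c² - 283*c
1/b(P(l(6, 0), v(-3, -3))) = 1/(62 + ((-4 - 3)/(-1 + 6))² - 283*(-4 - 3)/(-1 + 6)) = 1/(62 + (-7/5)² - 283*(-7)/5) = 1/(62 + ((⅕)*(-7))² - 283*(-7)/5) = 1/(62 + (-7/5)² - 283*(-7/5)) = 1/(62 + 49/25 + 1981/5) = 1/(11504/25) = 25/11504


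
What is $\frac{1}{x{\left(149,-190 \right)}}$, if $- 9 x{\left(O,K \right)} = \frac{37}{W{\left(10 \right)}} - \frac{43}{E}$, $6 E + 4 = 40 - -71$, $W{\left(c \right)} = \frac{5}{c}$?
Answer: $- \frac{963}{7660} \approx -0.12572$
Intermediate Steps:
$E = \frac{107}{6}$ ($E = - \frac{2}{3} + \frac{40 - -71}{6} = - \frac{2}{3} + \frac{40 + 71}{6} = - \frac{2}{3} + \frac{1}{6} \cdot 111 = - \frac{2}{3} + \frac{37}{2} = \frac{107}{6} \approx 17.833$)
$x{\left(O,K \right)} = - \frac{7660}{963}$ ($x{\left(O,K \right)} = - \frac{\frac{37}{5 \cdot \frac{1}{10}} - \frac{43}{\frac{107}{6}}}{9} = - \frac{\frac{37}{5 \cdot \frac{1}{10}} - \frac{258}{107}}{9} = - \frac{37 \frac{1}{\frac{1}{2}} - \frac{258}{107}}{9} = - \frac{37 \cdot 2 - \frac{258}{107}}{9} = - \frac{74 - \frac{258}{107}}{9} = \left(- \frac{1}{9}\right) \frac{7660}{107} = - \frac{7660}{963}$)
$\frac{1}{x{\left(149,-190 \right)}} = \frac{1}{- \frac{7660}{963}} = - \frac{963}{7660}$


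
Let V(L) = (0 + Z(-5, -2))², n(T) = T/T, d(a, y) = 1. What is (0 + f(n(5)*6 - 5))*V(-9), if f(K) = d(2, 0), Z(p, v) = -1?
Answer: 1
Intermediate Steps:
n(T) = 1
f(K) = 1
V(L) = 1 (V(L) = (0 - 1)² = (-1)² = 1)
(0 + f(n(5)*6 - 5))*V(-9) = (0 + 1)*1 = 1*1 = 1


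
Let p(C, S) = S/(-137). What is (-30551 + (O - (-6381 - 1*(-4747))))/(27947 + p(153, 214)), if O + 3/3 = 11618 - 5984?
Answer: -3189908/3828525 ≈ -0.83319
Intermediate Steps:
p(C, S) = -S/137 (p(C, S) = S*(-1/137) = -S/137)
O = 5633 (O = -1 + (11618 - 5984) = -1 + 5634 = 5633)
(-30551 + (O - (-6381 - 1*(-4747))))/(27947 + p(153, 214)) = (-30551 + (5633 - (-6381 - 1*(-4747))))/(27947 - 1/137*214) = (-30551 + (5633 - (-6381 + 4747)))/(27947 - 214/137) = (-30551 + (5633 - 1*(-1634)))/(3828525/137) = (-30551 + (5633 + 1634))*(137/3828525) = (-30551 + 7267)*(137/3828525) = -23284*137/3828525 = -3189908/3828525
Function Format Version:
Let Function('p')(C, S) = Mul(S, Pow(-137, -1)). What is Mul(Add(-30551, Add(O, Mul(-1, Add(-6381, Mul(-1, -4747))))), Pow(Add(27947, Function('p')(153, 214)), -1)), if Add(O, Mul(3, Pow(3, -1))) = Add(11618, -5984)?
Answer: Rational(-3189908, 3828525) ≈ -0.83319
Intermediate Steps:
Function('p')(C, S) = Mul(Rational(-1, 137), S) (Function('p')(C, S) = Mul(S, Rational(-1, 137)) = Mul(Rational(-1, 137), S))
O = 5633 (O = Add(-1, Add(11618, -5984)) = Add(-1, 5634) = 5633)
Mul(Add(-30551, Add(O, Mul(-1, Add(-6381, Mul(-1, -4747))))), Pow(Add(27947, Function('p')(153, 214)), -1)) = Mul(Add(-30551, Add(5633, Mul(-1, Add(-6381, Mul(-1, -4747))))), Pow(Add(27947, Mul(Rational(-1, 137), 214)), -1)) = Mul(Add(-30551, Add(5633, Mul(-1, Add(-6381, 4747)))), Pow(Add(27947, Rational(-214, 137)), -1)) = Mul(Add(-30551, Add(5633, Mul(-1, -1634))), Pow(Rational(3828525, 137), -1)) = Mul(Add(-30551, Add(5633, 1634)), Rational(137, 3828525)) = Mul(Add(-30551, 7267), Rational(137, 3828525)) = Mul(-23284, Rational(137, 3828525)) = Rational(-3189908, 3828525)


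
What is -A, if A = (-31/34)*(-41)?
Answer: -1271/34 ≈ -37.382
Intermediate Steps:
A = 1271/34 (A = ((1/34)*(-31))*(-41) = -31/34*(-41) = 1271/34 ≈ 37.382)
-A = -1*1271/34 = -1271/34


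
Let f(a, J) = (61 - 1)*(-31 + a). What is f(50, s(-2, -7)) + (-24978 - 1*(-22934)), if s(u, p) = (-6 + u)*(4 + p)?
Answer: -904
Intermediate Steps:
f(a, J) = -1860 + 60*a (f(a, J) = 60*(-31 + a) = -1860 + 60*a)
f(50, s(-2, -7)) + (-24978 - 1*(-22934)) = (-1860 + 60*50) + (-24978 - 1*(-22934)) = (-1860 + 3000) + (-24978 + 22934) = 1140 - 2044 = -904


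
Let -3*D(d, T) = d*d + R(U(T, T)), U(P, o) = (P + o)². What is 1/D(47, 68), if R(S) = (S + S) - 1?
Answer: -3/39200 ≈ -7.6531e-5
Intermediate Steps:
R(S) = -1 + 2*S (R(S) = 2*S - 1 = -1 + 2*S)
D(d, T) = ⅓ - 8*T²/3 - d²/3 (D(d, T) = -(d*d + (-1 + 2*(T + T)²))/3 = -(d² + (-1 + 2*(2*T)²))/3 = -(d² + (-1 + 2*(4*T²)))/3 = -(d² + (-1 + 8*T²))/3 = -(-1 + d² + 8*T²)/3 = ⅓ - 8*T²/3 - d²/3)
1/D(47, 68) = 1/(⅓ - 8/3*68² - ⅓*47²) = 1/(⅓ - 8/3*4624 - ⅓*2209) = 1/(⅓ - 36992/3 - 2209/3) = 1/(-39200/3) = -3/39200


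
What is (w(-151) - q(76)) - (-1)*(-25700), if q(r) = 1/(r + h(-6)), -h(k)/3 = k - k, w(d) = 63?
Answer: -1948413/76 ≈ -25637.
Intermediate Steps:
h(k) = 0 (h(k) = -3*(k - k) = -3*0 = 0)
q(r) = 1/r (q(r) = 1/(r + 0) = 1/r)
(w(-151) - q(76)) - (-1)*(-25700) = (63 - 1/76) - (-1)*(-25700) = (63 - 1*1/76) - 1*25700 = (63 - 1/76) - 25700 = 4787/76 - 25700 = -1948413/76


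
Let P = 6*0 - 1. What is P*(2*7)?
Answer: -14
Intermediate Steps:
P = -1 (P = 0 - 1 = -1)
P*(2*7) = -2*7 = -1*14 = -14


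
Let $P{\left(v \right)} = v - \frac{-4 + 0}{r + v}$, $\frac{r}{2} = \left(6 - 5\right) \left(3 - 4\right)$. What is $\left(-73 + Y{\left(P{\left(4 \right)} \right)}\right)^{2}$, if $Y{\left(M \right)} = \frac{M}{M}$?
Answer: $5184$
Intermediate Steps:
$r = -2$ ($r = 2 \left(6 - 5\right) \left(3 - 4\right) = 2 \cdot 1 \left(-1\right) = 2 \left(-1\right) = -2$)
$P{\left(v \right)} = v + \frac{4}{-2 + v}$ ($P{\left(v \right)} = v - \frac{-4 + 0}{-2 + v} = v - - \frac{4}{-2 + v} = v + \frac{4}{-2 + v}$)
$Y{\left(M \right)} = 1$
$\left(-73 + Y{\left(P{\left(4 \right)} \right)}\right)^{2} = \left(-73 + 1\right)^{2} = \left(-72\right)^{2} = 5184$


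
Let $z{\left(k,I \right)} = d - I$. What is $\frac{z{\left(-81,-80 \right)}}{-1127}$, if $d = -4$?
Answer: $- \frac{76}{1127} \approx -0.067436$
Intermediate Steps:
$z{\left(k,I \right)} = -4 - I$
$\frac{z{\left(-81,-80 \right)}}{-1127} = \frac{-4 - -80}{-1127} = \left(-4 + 80\right) \left(- \frac{1}{1127}\right) = 76 \left(- \frac{1}{1127}\right) = - \frac{76}{1127}$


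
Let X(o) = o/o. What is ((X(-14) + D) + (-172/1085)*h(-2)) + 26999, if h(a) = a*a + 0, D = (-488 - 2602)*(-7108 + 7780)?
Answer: -2223686488/1085 ≈ -2.0495e+6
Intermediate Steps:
X(o) = 1
D = -2076480 (D = -3090*672 = -2076480)
h(a) = a² (h(a) = a² + 0 = a²)
((X(-14) + D) + (-172/1085)*h(-2)) + 26999 = ((1 - 2076480) - 172/1085*(-2)²) + 26999 = (-2076479 - 172*1/1085*4) + 26999 = (-2076479 - 172/1085*4) + 26999 = (-2076479 - 688/1085) + 26999 = -2252980403/1085 + 26999 = -2223686488/1085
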